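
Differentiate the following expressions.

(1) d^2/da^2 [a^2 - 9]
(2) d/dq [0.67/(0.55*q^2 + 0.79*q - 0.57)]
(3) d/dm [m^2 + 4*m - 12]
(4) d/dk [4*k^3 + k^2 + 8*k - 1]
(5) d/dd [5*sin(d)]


(1) = 2
(2) = (-0.737*q - 0.5293)/(0.55*q^2 + 0.79*q - 0.57)^2
(3) = 2*m + 4
(4) = 12*k^2 + 2*k + 8
(5) = 5*cos(d)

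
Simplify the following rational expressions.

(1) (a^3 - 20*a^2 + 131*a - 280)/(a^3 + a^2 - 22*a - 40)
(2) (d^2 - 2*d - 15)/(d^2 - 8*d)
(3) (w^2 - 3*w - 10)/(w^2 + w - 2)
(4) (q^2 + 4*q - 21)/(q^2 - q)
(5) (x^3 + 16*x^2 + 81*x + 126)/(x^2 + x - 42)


(1) = (a^2 - 15*a + 56)/(a^2 + 6*a + 8)
(2) = (d^2 - 2*d - 15)/(d^2 - 8*d)
(3) = (w - 5)/(w - 1)
(4) = (q^2 + 4*q - 21)/(q^2 - q)
(5) = (x^2 + 9*x + 18)/(x - 6)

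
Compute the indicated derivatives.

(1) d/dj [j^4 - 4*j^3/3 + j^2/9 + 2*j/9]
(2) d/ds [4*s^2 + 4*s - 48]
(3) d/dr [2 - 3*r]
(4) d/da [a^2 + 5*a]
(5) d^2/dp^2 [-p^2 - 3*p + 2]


(1) = 4*j^3 - 4*j^2 + 2*j/9 + 2/9
(2) = 8*s + 4
(3) = -3
(4) = 2*a + 5
(5) = -2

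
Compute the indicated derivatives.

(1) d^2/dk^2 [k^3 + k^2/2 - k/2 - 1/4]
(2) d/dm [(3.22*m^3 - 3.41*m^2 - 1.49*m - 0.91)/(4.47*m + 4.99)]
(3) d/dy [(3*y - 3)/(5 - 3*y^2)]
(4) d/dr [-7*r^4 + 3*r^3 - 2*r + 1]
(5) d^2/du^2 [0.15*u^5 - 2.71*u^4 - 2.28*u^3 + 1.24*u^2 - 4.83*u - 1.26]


(1) = 6*k + 1
(2) = (28.7868*m^3 + 32.9607*m^2 - 34.0318*m - 3.3674)/(19.9809*m^2 + 44.6106*m + 24.9001)
(3) = 3*(-3*y^2 + 6*y*(y - 1) + 5)/(3*y^2 - 5)^2
(4) = -28*r^3 + 9*r^2 - 2
(5) = 3.0*u^3 - 32.52*u^2 - 13.68*u + 2.48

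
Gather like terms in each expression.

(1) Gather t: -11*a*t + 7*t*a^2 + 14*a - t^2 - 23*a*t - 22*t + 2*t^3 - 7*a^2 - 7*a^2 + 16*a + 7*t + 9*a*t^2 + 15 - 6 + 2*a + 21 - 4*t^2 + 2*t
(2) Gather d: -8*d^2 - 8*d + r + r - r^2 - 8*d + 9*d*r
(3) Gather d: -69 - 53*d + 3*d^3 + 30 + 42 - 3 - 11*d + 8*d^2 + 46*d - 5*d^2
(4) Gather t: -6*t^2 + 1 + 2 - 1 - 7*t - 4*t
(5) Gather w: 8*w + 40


(1) = -14*a^2 + 32*a + 2*t^3 + t^2*(9*a - 5) + t*(7*a^2 - 34*a - 13) + 30
(2) = -8*d^2 + d*(9*r - 16) - r^2 + 2*r
(3) = 3*d^3 + 3*d^2 - 18*d
(4) = -6*t^2 - 11*t + 2
(5) = 8*w + 40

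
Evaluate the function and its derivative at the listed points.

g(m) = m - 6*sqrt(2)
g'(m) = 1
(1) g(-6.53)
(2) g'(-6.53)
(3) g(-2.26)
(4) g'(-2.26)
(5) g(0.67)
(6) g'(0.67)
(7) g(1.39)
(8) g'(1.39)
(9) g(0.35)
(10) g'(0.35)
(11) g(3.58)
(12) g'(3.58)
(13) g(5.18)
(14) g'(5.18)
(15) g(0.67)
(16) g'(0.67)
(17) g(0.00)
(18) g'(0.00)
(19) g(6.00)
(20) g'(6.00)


(1) = -15.02
(2) = 1.00
(3) = -10.75
(4) = 1.00
(5) = -7.82
(6) = 1.00
(7) = -7.10
(8) = 1.00
(9) = -8.14
(10) = 1.00
(11) = -4.91
(12) = 1.00
(13) = -3.31
(14) = 1.00
(15) = -7.82
(16) = 1.00
(17) = -8.49
(18) = 1.00
(19) = -2.49
(20) = 1.00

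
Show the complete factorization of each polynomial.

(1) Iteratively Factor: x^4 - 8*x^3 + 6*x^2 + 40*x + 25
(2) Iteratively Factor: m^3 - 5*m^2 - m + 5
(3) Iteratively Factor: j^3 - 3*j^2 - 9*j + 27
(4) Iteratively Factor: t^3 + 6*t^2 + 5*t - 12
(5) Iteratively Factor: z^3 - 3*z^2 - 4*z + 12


(1) = (x - 5)*(x^3 - 3*x^2 - 9*x - 5) = (x - 5)*(x + 1)*(x^2 - 4*x - 5) = (x - 5)*(x + 1)^2*(x - 5)
(2) = (m - 1)*(m^2 - 4*m - 5) = (m - 5)*(m - 1)*(m + 1)
(3) = (j + 3)*(j^2 - 6*j + 9) = (j - 3)*(j + 3)*(j - 3)
(4) = (t + 3)*(t^2 + 3*t - 4) = (t - 1)*(t + 3)*(t + 4)
(5) = (z - 2)*(z^2 - z - 6) = (z - 2)*(z + 2)*(z - 3)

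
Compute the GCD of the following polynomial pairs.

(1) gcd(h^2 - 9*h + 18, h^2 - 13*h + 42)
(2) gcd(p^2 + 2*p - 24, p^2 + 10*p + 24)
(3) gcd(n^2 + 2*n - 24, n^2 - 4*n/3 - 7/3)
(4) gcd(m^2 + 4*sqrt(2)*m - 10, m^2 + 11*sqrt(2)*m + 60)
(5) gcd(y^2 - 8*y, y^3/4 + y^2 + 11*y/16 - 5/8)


(1) = h - 6
(2) = gcd((p - 4)*(p + 6), (p + 4)*(p + 6)) = p + 6
(3) = 1
(4) = gcd((m - sqrt(2))*(m + 5*sqrt(2)), (m + 5*sqrt(2))*(m + 6*sqrt(2))) = m + 5*sqrt(2)
(5) = 1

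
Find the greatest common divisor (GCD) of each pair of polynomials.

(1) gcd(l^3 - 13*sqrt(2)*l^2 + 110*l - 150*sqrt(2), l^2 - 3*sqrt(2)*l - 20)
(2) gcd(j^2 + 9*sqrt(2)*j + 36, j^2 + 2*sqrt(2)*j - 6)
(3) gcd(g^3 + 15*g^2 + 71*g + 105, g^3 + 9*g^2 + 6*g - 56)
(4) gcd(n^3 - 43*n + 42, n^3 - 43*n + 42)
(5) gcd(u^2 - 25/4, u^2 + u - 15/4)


(1) = l - 5*sqrt(2)
(2) = j + 3*sqrt(2)
(3) = gcd((g + 3)*(g + 5)*(g + 7), (g - 2)*(g + 4)*(g + 7)) = g + 7
(4) = n^3 - 43*n + 42
(5) = u + 5/2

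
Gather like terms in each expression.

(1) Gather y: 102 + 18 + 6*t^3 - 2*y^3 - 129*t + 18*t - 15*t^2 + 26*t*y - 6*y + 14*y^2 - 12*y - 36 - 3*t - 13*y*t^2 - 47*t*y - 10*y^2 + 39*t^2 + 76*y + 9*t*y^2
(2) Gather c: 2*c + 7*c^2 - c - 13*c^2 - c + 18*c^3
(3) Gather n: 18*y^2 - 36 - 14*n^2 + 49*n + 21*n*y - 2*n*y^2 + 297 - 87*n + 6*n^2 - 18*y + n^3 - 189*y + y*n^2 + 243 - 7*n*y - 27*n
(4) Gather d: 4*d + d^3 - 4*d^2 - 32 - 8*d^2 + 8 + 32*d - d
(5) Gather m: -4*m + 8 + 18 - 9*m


(1) = 6*t^3 + 24*t^2 - 114*t - 2*y^3 + y^2*(9*t + 4) + y*(-13*t^2 - 21*t + 58) + 84
(2) = 18*c^3 - 6*c^2
(3) = n^3 + n^2*(y - 8) + n*(-2*y^2 + 14*y - 65) + 18*y^2 - 207*y + 504
(4) = d^3 - 12*d^2 + 35*d - 24
(5) = 26 - 13*m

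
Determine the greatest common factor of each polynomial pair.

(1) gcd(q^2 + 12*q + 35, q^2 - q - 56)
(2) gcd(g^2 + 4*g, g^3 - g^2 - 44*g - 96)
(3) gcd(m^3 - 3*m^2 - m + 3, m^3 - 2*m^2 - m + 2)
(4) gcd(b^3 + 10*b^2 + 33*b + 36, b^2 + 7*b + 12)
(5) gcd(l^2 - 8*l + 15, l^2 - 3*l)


(1) = q + 7
(2) = g + 4
(3) = m^2 - 1
(4) = gcd((b + 3)^2*(b + 4), (b + 3)*(b + 4)) = b^2 + 7*b + 12
(5) = l - 3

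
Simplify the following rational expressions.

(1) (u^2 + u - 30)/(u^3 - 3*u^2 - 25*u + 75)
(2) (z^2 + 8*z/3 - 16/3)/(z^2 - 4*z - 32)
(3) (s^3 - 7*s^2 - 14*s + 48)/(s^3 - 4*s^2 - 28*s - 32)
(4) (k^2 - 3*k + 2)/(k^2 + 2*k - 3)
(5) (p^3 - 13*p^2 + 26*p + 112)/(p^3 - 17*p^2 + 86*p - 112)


(1) = (u + 6)/(u^2 + 2*u - 15)
(2) = (3*z - 4)/(3*z - 24)
(3) = (s^2 + s - 6)/(s^2 + 4*s + 4)
(4) = (k - 2)/(k + 3)
(5) = (p + 2)/(p - 2)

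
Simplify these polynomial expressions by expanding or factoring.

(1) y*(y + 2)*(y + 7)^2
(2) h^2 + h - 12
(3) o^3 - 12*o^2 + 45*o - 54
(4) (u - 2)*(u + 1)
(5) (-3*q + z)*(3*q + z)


(1) = y^4 + 16*y^3 + 77*y^2 + 98*y
(2) = (h - 3)*(h + 4)
(3) = (o - 6)*(o - 3)^2
(4) = u^2 - u - 2
(5) = -9*q^2 + z^2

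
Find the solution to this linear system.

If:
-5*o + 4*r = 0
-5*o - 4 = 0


Then:
o = -4/5
r = -1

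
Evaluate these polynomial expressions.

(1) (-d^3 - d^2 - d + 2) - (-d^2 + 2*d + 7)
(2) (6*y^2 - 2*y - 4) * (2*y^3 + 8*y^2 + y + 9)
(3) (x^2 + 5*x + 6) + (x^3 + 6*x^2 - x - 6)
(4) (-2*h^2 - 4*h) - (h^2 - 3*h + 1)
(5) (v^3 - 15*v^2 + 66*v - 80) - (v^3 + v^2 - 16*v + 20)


(1) = -d^3 - 3*d - 5
(2) = 12*y^5 + 44*y^4 - 18*y^3 + 20*y^2 - 22*y - 36
(3) = x^3 + 7*x^2 + 4*x
(4) = -3*h^2 - h - 1
(5) = -16*v^2 + 82*v - 100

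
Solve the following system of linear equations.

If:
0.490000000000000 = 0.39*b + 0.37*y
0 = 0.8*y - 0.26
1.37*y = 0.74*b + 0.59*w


Then:
b = 0.95
w = -0.43
y = 0.32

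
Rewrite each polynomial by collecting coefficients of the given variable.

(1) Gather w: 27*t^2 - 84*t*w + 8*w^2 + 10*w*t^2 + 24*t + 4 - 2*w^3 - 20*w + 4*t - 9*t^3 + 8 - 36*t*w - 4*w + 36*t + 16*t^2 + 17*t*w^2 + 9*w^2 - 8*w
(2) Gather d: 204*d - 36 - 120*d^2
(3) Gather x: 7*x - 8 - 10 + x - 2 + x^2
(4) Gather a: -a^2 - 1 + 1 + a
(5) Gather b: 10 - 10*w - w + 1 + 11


(1) = -9*t^3 + 43*t^2 + 64*t - 2*w^3 + w^2*(17*t + 17) + w*(10*t^2 - 120*t - 32) + 12
(2) = -120*d^2 + 204*d - 36
(3) = x^2 + 8*x - 20
(4) = -a^2 + a
(5) = 22 - 11*w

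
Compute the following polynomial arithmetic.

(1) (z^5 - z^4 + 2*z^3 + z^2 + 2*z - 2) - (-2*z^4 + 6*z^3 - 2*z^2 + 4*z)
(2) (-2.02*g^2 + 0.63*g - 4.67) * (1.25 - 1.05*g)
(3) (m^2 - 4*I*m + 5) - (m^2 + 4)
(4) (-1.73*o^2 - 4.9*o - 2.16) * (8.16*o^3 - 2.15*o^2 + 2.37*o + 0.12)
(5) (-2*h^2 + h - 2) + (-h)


(1) = z^5 + z^4 - 4*z^3 + 3*z^2 - 2*z - 2
(2) = 2.121*g^3 - 3.1865*g^2 + 5.691*g - 5.8375
(3) = -4*I*m + 1
(4) = -14.1168*o^5 - 36.2645*o^4 - 11.1907*o^3 - 7.1766*o^2 - 5.7072*o - 0.2592
(5) = -2*h^2 - 2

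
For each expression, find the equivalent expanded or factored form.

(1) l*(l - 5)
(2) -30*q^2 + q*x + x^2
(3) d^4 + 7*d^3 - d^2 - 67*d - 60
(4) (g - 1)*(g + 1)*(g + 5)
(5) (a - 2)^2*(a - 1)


(1) = l^2 - 5*l
(2) = (-5*q + x)*(6*q + x)
(3) = (d - 3)*(d + 1)*(d + 4)*(d + 5)
(4) = g^3 + 5*g^2 - g - 5
(5) = a^3 - 5*a^2 + 8*a - 4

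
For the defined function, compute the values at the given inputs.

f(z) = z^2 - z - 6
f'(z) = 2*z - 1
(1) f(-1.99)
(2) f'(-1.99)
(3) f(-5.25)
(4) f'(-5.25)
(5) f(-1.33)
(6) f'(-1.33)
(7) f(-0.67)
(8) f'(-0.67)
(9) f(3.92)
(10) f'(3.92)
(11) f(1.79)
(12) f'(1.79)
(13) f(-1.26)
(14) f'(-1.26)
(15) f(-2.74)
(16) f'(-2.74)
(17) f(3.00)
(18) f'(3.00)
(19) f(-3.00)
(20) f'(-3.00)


(1) = -0.05
(2) = -4.98
(3) = 26.81
(4) = -11.50
(5) = -2.90
(6) = -3.66
(7) = -4.88
(8) = -2.34
(9) = 5.45
(10) = 6.84
(11) = -4.59
(12) = 2.58
(13) = -3.15
(14) = -3.52
(15) = 4.25
(16) = -6.48
(17) = 0.00
(18) = 5.00
(19) = 6.00
(20) = -7.00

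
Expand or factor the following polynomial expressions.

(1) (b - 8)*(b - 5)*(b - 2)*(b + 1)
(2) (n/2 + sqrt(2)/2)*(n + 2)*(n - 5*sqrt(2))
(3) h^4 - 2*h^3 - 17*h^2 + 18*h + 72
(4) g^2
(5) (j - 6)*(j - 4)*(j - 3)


(1) = b^4 - 14*b^3 + 51*b^2 - 14*b - 80
(2) = n^3/2 - 2*sqrt(2)*n^2 + n^2 - 4*sqrt(2)*n - 5*n - 10
(3) = (h - 4)*(h - 3)*(h + 2)*(h + 3)
(4) = g^2
(5) = j^3 - 13*j^2 + 54*j - 72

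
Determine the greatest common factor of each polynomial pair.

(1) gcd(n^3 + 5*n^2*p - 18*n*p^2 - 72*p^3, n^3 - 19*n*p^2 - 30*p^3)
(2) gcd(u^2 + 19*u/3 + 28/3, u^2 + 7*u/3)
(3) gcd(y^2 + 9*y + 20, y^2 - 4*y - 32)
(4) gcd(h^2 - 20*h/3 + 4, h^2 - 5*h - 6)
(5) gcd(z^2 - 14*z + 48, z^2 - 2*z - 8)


(1) = n + 3*p
(2) = u + 7/3
(3) = gcd((y + 4)*(y + 5), (y - 8)*(y + 4)) = y + 4
(4) = gcd((h - 6)*(h - 2/3), (h - 6)*(h + 1)) = h - 6
(5) = 1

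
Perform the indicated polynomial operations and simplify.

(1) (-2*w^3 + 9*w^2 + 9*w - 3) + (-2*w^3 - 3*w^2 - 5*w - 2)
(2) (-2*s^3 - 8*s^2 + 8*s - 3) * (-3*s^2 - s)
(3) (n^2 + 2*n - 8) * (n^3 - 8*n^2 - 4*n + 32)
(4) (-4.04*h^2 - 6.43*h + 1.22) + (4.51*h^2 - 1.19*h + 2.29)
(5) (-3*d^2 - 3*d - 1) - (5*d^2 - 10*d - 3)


(1) = -4*w^3 + 6*w^2 + 4*w - 5
(2) = 6*s^5 + 26*s^4 - 16*s^3 + s^2 + 3*s
(3) = n^5 - 6*n^4 - 28*n^3 + 88*n^2 + 96*n - 256
(4) = 0.47*h^2 - 7.62*h + 3.51
(5) = -8*d^2 + 7*d + 2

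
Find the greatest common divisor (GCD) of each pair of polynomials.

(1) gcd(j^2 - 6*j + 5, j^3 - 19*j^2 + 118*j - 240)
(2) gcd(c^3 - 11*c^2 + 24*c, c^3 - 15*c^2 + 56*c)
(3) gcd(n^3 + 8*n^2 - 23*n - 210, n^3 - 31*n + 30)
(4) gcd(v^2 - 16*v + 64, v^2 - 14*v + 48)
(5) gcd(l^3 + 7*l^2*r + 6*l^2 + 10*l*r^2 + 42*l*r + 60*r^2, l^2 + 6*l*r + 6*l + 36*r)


(1) = j - 5
(2) = c^2 - 8*c
(3) = n^2 + n - 30
(4) = v - 8
(5) = l + 6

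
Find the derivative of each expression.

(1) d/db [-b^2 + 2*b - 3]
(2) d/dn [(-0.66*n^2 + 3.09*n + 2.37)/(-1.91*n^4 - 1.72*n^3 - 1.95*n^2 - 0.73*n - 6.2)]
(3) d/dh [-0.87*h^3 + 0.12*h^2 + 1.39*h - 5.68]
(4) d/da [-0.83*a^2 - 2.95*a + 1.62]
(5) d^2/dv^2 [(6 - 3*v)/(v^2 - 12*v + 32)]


(1) = 2 - 2*b
(2) = (-2.5212*n^5 + 16.5705*n^4 + 28.7364*n^3 + 18.7365*n^2 + 17.427*n - 17.4279)/(3.6481*n^8 + 6.5704*n^7 + 10.4074*n^6 + 9.4966*n^5 + 29.9977*n^4 + 24.175*n^3 + 24.7129*n^2 + 9.052*n + 38.44)
(3) = -2.61*h^2 + 0.24*h + 1.39
(4) = -1.66*a - 2.95
(5) = 6*(-4*(v - 6)^2*(v - 2) + (3*v - 14)*(v^2 - 12*v + 32))/(v^2 - 12*v + 32)^3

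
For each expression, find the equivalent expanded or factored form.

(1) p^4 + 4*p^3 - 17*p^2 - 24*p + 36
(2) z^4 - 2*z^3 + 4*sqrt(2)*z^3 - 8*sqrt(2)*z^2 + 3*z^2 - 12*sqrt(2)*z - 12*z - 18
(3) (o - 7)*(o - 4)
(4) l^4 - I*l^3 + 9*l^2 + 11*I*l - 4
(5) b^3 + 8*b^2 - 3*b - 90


(1) = (p - 3)*(p - 1)*(p + 2)*(p + 6)
(2) = (z - 3)*(z + 1)*(z + sqrt(2))*(z + 3*sqrt(2))
(3) = o^2 - 11*o + 28
(4) = (l - 4*I)*(l + I)^3
(5) = (b - 3)*(b + 5)*(b + 6)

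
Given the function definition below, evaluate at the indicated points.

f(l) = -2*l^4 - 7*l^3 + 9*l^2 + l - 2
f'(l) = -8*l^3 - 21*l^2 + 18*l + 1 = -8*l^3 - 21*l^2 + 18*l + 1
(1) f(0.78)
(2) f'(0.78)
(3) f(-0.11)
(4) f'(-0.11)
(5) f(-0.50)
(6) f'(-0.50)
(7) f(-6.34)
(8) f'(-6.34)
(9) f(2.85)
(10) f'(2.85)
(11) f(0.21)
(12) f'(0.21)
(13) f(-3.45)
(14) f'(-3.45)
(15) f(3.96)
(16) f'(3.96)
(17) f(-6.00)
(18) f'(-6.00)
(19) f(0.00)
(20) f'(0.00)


(1) = 0.19
(2) = -1.53
(3) = -1.99
(4) = -1.22
(5) = 0.50
(6) = -12.25
(7) = -1094.07
(8) = 1081.49
(9) = -220.04
(10) = -303.47
(11) = -1.46
(12) = 3.78
(13) = 105.78
(14) = 17.46
(15) = -783.42
(16) = -753.83
(17) = -764.00
(18) = 865.00
(19) = -2.00
(20) = 1.00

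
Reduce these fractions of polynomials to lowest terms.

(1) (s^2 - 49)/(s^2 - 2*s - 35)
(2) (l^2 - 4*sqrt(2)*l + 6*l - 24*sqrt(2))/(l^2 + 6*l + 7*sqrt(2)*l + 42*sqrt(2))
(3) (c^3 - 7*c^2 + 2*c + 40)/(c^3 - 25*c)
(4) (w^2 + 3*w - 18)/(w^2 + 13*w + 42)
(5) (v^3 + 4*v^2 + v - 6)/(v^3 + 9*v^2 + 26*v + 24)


(1) = (s + 7)/(s + 5)
(2) = (l - 4*sqrt(2))/(l + 7*sqrt(2))
(3) = (c^2 - 2*c - 8)/(c^2 + 5*c)
(4) = (w - 3)/(w + 7)
(5) = (v - 1)/(v + 4)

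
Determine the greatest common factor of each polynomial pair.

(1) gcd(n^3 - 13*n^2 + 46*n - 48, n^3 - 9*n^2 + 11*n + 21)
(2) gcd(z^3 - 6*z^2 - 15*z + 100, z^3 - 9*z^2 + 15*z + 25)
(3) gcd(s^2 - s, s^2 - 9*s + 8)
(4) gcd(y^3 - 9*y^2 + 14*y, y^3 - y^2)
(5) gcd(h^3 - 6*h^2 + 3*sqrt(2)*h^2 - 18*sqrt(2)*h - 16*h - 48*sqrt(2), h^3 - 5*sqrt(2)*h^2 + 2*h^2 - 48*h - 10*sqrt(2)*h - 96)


(1) = n - 3
(2) = gcd((z - 5)^2*(z + 4), (z - 5)^2*(z + 1)) = z^2 - 10*z + 25
(3) = s - 1
(4) = y
(5) = gcd((h - 8)*(h + 2)*(h + 3*sqrt(2)), (h + 2)*(h - 8*sqrt(2))*(h + 3*sqrt(2))) = h^2 + h*(2 + 3*sqrt(2)) + 6*sqrt(2)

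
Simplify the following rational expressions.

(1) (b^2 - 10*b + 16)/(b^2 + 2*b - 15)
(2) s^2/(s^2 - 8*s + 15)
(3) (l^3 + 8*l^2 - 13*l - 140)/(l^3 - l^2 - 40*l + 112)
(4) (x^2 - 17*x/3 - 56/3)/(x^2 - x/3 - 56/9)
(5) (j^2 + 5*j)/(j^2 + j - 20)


(1) = (b^2 - 10*b + 16)/(b^2 + 2*b - 15)
(2) = s^2/(s^2 - 8*s + 15)
(3) = (l + 5)/(l - 4)
(4) = (3*x - 24)/(3*x - 8)
(5) = j/(j - 4)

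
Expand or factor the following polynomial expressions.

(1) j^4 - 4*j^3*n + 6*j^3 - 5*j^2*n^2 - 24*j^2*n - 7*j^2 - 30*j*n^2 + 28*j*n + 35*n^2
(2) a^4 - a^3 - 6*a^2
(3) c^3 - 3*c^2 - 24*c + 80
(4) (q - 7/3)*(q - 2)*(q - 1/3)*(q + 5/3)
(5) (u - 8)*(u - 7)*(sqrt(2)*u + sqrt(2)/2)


(1) = (j - 1)*(j + 7)*(j - 5*n)*(j + n)
(2) = a^2*(a - 3)*(a + 2)
(3) = (c - 4)^2*(c + 5)
(4) = q^4 - 3*q^3 - 5*q^2/3 + 233*q/27 - 70/27
(5) = sqrt(2)*u^3 - 29*sqrt(2)*u^2/2 + 97*sqrt(2)*u/2 + 28*sqrt(2)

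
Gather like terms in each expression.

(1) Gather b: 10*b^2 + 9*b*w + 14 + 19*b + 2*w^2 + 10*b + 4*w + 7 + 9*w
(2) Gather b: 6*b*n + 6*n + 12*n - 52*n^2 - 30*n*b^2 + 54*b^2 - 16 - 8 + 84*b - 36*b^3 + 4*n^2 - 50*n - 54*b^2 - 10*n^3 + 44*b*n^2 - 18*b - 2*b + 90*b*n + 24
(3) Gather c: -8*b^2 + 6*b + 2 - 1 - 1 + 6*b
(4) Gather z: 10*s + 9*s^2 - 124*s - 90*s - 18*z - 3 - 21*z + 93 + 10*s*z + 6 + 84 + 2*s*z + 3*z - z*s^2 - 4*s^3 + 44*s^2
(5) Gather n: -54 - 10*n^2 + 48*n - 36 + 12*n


(1) = 10*b^2 + b*(9*w + 29) + 2*w^2 + 13*w + 21
(2) = -36*b^3 - 30*b^2*n + b*(44*n^2 + 96*n + 64) - 10*n^3 - 48*n^2 - 32*n
(3) = -8*b^2 + 12*b
(4) = -4*s^3 + 53*s^2 - 204*s + z*(-s^2 + 12*s - 36) + 180
(5) = -10*n^2 + 60*n - 90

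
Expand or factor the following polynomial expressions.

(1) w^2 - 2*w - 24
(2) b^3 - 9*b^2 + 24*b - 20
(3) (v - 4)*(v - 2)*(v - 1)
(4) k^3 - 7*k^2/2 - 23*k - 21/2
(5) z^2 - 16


(1) = (w - 6)*(w + 4)
(2) = (b - 5)*(b - 2)^2
(3) = v^3 - 7*v^2 + 14*v - 8
(4) = (k - 7)*(k + 1/2)*(k + 3)
(5) = (z - 4)*(z + 4)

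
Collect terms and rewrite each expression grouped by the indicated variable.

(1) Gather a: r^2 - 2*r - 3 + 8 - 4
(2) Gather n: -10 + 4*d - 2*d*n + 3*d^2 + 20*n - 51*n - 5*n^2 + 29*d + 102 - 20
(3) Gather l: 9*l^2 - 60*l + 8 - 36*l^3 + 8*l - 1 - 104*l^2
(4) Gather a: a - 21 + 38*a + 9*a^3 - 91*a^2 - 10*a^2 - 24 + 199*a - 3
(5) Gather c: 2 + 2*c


(1) = r^2 - 2*r + 1
(2) = 3*d^2 + 33*d - 5*n^2 + n*(-2*d - 31) + 72
(3) = -36*l^3 - 95*l^2 - 52*l + 7
(4) = 9*a^3 - 101*a^2 + 238*a - 48
(5) = 2*c + 2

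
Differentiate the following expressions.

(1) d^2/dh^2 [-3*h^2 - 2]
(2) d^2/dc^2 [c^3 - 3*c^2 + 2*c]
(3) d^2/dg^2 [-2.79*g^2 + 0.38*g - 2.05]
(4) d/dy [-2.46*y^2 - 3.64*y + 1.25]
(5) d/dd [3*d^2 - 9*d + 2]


(1) = -6
(2) = 6*c - 6
(3) = -5.58000000000000
(4) = -4.92*y - 3.64
(5) = 6*d - 9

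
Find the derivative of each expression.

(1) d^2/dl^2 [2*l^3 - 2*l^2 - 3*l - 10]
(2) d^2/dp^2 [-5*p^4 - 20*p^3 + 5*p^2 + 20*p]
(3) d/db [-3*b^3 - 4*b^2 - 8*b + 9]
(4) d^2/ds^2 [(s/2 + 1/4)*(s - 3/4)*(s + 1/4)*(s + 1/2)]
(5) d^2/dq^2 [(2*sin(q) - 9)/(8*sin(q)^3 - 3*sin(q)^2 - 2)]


(1) = 12*l - 4
(2) = -60*p^2 - 120*p + 10
(3) = -9*b^2 - 8*b - 8
(4) = 6*s^2 + 3*s/2 - 7/16
(5) = 2*(256*sin(q)^7 - 5448*sin(q)^6 + 1857*sin(q)^5 + 5734*sin(q)^4 - 696*sin(q)^3*sin(3*q) - 2517*sin(q)^3 + 261*sin(q)^2*sin(3*q) + 159*sin(q)^2 - 50*sin(q) + 174*sin(3*q) - 54)/(-8*sin(q)^3 + 3*sin(q)^2 + 2)^3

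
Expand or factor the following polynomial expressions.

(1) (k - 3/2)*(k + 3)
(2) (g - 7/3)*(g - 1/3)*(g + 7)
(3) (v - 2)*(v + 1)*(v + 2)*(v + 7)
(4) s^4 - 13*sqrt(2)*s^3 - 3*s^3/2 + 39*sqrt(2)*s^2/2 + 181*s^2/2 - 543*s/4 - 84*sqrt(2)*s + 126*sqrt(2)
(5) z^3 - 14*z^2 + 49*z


(1) = k^2 + 3*k/2 - 9/2
(2) = g^3 + 13*g^2/3 - 161*g/9 + 49/9
(3) = v^4 + 8*v^3 + 3*v^2 - 32*v - 28
(4) = (s - 3/2)*(s - 8*sqrt(2))*(s - 7*sqrt(2)/2)*(s - 3*sqrt(2)/2)
(5) = z*(z - 7)^2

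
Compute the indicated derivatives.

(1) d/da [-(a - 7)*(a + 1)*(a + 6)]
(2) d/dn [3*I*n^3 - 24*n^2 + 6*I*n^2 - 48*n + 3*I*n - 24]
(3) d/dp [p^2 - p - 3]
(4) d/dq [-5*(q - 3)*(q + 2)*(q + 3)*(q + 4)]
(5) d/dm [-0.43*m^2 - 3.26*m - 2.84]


(1) = 43 - 3*a^2
(2) = 9*I*n^2 + 12*n*(-4 + I) - 48 + 3*I
(3) = 2*p - 1
(4) = -20*q^3 - 90*q^2 + 10*q + 270
(5) = -0.86*m - 3.26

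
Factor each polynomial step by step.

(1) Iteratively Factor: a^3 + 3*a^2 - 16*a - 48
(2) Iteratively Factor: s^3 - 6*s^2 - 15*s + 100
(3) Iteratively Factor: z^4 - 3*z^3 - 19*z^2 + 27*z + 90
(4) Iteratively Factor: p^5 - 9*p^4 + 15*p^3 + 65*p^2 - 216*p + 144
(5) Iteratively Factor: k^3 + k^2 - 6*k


(1) = (a + 3)*(a^2 - 16) = (a + 3)*(a + 4)*(a - 4)
(2) = (s + 4)*(s^2 - 10*s + 25) = (s - 5)*(s + 4)*(s - 5)
(3) = (z + 3)*(z^3 - 6*z^2 - z + 30) = (z - 5)*(z + 3)*(z^2 - z - 6) = (z - 5)*(z - 3)*(z + 3)*(z + 2)
(4) = (p - 4)*(p^4 - 5*p^3 - 5*p^2 + 45*p - 36) = (p - 4)*(p - 1)*(p^3 - 4*p^2 - 9*p + 36) = (p - 4)*(p - 1)*(p + 3)*(p^2 - 7*p + 12) = (p - 4)*(p - 3)*(p - 1)*(p + 3)*(p - 4)
(5) = (k + 3)*(k^2 - 2*k) = k*(k + 3)*(k - 2)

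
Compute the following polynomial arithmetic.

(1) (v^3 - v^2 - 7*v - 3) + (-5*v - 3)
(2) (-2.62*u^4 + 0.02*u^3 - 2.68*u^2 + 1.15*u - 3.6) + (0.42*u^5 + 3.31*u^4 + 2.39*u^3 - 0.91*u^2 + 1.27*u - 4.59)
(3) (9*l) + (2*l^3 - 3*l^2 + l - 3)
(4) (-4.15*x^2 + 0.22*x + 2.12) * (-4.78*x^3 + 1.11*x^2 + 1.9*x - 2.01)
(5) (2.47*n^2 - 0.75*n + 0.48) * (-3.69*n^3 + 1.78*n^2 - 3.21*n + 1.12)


(1) = v^3 - v^2 - 12*v - 6
(2) = 0.42*u^5 + 0.69*u^4 + 2.41*u^3 - 3.59*u^2 + 2.42*u - 8.19
(3) = 2*l^3 - 3*l^2 + 10*l - 3
(4) = 19.837*x^5 - 5.6581*x^4 - 17.7744*x^3 + 11.1127*x^2 + 3.5858*x - 4.2612
(5) = -9.1143*n^5 + 7.1641*n^4 - 11.0349*n^3 + 6.0283*n^2 - 2.3808*n + 0.5376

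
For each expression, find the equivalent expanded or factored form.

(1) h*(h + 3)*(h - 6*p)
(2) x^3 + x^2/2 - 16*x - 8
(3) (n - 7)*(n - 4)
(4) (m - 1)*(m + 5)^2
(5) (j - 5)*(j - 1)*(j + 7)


(1) = h^3 - 6*h^2*p + 3*h^2 - 18*h*p
(2) = (x - 4)*(x + 1/2)*(x + 4)
(3) = n^2 - 11*n + 28
(4) = m^3 + 9*m^2 + 15*m - 25
(5) = j^3 + j^2 - 37*j + 35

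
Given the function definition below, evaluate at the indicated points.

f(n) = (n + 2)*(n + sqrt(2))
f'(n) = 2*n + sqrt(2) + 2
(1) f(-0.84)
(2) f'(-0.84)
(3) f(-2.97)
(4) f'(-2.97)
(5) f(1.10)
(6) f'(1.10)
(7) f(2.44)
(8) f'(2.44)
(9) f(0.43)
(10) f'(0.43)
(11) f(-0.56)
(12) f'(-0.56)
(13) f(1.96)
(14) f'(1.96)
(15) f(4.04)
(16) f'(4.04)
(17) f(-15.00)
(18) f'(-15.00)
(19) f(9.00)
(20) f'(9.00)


(1) = 0.67
(2) = 1.73
(3) = 1.51
(4) = -2.53
(5) = 7.79
(6) = 5.61
(7) = 17.11
(8) = 8.29
(9) = 4.48
(10) = 4.27
(11) = 1.23
(12) = 2.29
(13) = 13.36
(14) = 7.33
(15) = 32.94
(16) = 11.49
(17) = 176.62
(18) = -26.59
(19) = 114.56
(20) = 21.41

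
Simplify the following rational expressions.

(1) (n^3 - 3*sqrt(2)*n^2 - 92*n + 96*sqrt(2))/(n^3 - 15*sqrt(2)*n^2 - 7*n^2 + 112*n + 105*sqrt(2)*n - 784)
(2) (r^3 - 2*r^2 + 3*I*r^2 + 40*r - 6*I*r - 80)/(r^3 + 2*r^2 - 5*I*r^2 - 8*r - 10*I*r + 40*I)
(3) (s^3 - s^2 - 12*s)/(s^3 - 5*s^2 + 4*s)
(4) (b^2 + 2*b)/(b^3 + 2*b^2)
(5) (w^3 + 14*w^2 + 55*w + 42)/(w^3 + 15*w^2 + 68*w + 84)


(1) = (n^2 + 5*sqrt(2)*n - 12)/(n^2 + n*(-7*sqrt(2) - 7) + 49*sqrt(2))
(2) = (r + 8*I)/(r + 4)
(3) = (s + 3)/(s - 1)
(4) = 1/b
(5) = (w + 1)/(w + 2)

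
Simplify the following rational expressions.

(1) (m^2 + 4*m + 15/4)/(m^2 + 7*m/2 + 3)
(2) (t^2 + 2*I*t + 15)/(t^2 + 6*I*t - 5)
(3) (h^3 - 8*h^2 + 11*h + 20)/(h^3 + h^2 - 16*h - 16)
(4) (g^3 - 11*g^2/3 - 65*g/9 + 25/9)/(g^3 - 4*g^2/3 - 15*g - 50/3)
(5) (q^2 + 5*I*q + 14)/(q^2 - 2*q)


(1) = (2*m + 5)/(2*m + 4)
(2) = (t - 3*I)/(t + I)
(3) = (h - 5)/(h + 4)
(4) = (3*g - 1)/(3*g + 6)
(5) = (q^2 + 5*I*q + 14)/(q^2 - 2*q)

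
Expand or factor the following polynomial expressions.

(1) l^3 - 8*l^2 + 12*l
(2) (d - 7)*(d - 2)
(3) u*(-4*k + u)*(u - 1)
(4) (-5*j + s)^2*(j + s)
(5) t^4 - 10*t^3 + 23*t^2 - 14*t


(1) = l*(l - 6)*(l - 2)
(2) = d^2 - 9*d + 14
(3) = -4*k*u^2 + 4*k*u + u^3 - u^2
(4) = 25*j^3 + 15*j^2*s - 9*j*s^2 + s^3
(5) = t*(t - 7)*(t - 2)*(t - 1)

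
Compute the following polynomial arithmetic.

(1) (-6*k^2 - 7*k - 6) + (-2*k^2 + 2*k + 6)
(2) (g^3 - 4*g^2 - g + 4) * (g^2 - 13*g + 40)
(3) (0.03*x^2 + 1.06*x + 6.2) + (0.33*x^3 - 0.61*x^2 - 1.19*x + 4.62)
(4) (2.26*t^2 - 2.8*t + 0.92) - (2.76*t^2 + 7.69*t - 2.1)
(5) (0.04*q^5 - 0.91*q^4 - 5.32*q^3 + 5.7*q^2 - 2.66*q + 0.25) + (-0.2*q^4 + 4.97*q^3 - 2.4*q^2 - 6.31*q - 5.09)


(1) = -8*k^2 - 5*k
(2) = g^5 - 17*g^4 + 91*g^3 - 143*g^2 - 92*g + 160
(3) = 0.33*x^3 - 0.58*x^2 - 0.13*x + 10.82
(4) = -0.5*t^2 - 10.49*t + 3.02
(5) = 0.04*q^5 - 1.11*q^4 - 0.35*q^3 + 3.3*q^2 - 8.97*q - 4.84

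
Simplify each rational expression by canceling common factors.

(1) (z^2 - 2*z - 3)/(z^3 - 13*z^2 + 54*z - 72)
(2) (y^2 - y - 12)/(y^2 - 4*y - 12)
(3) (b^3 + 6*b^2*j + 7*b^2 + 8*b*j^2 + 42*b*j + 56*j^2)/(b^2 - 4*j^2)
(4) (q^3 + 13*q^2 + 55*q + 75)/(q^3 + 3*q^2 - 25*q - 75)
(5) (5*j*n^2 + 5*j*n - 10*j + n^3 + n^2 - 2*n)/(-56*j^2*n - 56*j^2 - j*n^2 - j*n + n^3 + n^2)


(1) = (z + 1)/(z^2 - 10*z + 24)
(2) = (y^2 - y - 12)/(y^2 - 4*y - 12)
(3) = (b^2 + 4*b*j + 7*b + 28*j)/(b - 2*j)
(4) = (q + 5)/(q - 5)
(5) = (-5*j*n^2 - 5*j*n + 10*j - n^3 - n^2 + 2*n)/(56*j^2*n + 56*j^2 + j*n^2 + j*n - n^3 - n^2)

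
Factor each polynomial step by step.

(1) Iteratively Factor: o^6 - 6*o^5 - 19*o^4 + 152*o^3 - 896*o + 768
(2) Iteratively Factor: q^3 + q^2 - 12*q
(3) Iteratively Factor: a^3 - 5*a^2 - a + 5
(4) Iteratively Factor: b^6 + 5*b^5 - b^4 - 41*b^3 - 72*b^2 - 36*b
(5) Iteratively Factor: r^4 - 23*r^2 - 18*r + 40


(1) = (o - 4)*(o^5 - 2*o^4 - 27*o^3 + 44*o^2 + 176*o - 192) = (o - 4)*(o + 3)*(o^4 - 5*o^3 - 12*o^2 + 80*o - 64) = (o - 4)^2*(o + 3)*(o^3 - o^2 - 16*o + 16) = (o - 4)^2*(o - 1)*(o + 3)*(o^2 - 16) = (o - 4)^3*(o - 1)*(o + 3)*(o + 4)
(2) = (q - 3)*(q^2 + 4*q) = (q - 3)*(q + 4)*(q)
(3) = (a - 5)*(a^2 - 1) = (a - 5)*(a - 1)*(a + 1)
(4) = (b)*(b^5 + 5*b^4 - b^3 - 41*b^2 - 72*b - 36) = b*(b + 1)*(b^4 + 4*b^3 - 5*b^2 - 36*b - 36) = b*(b - 3)*(b + 1)*(b^3 + 7*b^2 + 16*b + 12) = b*(b - 3)*(b + 1)*(b + 3)*(b^2 + 4*b + 4) = b*(b - 3)*(b + 1)*(b + 2)*(b + 3)*(b + 2)
(5) = (r + 2)*(r^3 - 2*r^2 - 19*r + 20) = (r + 2)*(r + 4)*(r^2 - 6*r + 5) = (r - 5)*(r + 2)*(r + 4)*(r - 1)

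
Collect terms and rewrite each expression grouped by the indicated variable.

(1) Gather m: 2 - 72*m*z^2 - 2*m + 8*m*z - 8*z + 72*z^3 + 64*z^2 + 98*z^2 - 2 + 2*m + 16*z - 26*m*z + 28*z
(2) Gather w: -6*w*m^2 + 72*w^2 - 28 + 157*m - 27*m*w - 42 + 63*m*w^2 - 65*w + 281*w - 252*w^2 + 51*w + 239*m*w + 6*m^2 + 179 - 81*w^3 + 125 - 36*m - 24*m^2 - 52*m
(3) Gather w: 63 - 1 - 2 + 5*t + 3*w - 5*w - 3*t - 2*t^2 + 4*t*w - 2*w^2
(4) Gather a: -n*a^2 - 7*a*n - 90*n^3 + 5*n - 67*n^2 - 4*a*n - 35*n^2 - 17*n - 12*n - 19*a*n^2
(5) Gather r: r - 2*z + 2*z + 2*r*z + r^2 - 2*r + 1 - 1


(1) = m*(-72*z^2 - 18*z) + 72*z^3 + 162*z^2 + 36*z
(2) = -18*m^2 + 69*m - 81*w^3 + w^2*(63*m - 180) + w*(-6*m^2 + 212*m + 267) + 234
(3) = -2*t^2 + 2*t - 2*w^2 + w*(4*t - 2) + 60
(4) = -a^2*n + a*(-19*n^2 - 11*n) - 90*n^3 - 102*n^2 - 24*n
(5) = r^2 + r*(2*z - 1)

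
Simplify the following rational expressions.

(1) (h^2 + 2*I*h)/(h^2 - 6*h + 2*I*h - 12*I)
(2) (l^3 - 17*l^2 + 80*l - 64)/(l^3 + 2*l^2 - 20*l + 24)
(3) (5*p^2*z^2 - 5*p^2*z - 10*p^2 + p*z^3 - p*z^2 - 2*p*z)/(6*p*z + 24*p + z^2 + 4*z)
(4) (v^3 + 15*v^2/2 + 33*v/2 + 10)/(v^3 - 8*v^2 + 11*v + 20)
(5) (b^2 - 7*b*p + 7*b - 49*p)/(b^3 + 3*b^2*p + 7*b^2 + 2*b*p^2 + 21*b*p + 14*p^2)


(1) = h/(h - 6)
(2) = (l^3 - 17*l^2 + 80*l - 64)/(l^3 + 2*l^2 - 20*l + 24)
(3) = (5*p^2*z^2 - 5*p^2*z - 10*p^2 + p*z^3 - p*z^2 - 2*p*z)/(6*p*z + 24*p + z^2 + 4*z)
(4) = (2*v^2 + 13*v + 20)/(2*v^2 - 18*v + 40)
(5) = (b - 7*p)/(b^2 + 3*b*p + 2*p^2)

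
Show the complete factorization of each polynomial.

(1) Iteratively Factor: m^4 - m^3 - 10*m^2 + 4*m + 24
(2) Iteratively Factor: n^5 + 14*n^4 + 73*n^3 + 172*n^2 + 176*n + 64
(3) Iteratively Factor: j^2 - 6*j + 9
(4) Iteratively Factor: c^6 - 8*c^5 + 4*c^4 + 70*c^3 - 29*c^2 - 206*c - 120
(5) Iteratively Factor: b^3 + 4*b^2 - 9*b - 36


(1) = (m - 2)*(m^3 + m^2 - 8*m - 12) = (m - 3)*(m - 2)*(m^2 + 4*m + 4) = (m - 3)*(m - 2)*(m + 2)*(m + 2)
(2) = (n + 1)*(n^4 + 13*n^3 + 60*n^2 + 112*n + 64) = (n + 1)*(n + 4)*(n^3 + 9*n^2 + 24*n + 16) = (n + 1)*(n + 4)^2*(n^2 + 5*n + 4) = (n + 1)*(n + 4)^3*(n + 1)
(3) = (j - 3)*(j - 3)
(4) = (c + 2)*(c^5 - 10*c^4 + 24*c^3 + 22*c^2 - 73*c - 60) = (c - 4)*(c + 2)*(c^4 - 6*c^3 + 22*c + 15) = (c - 4)*(c + 1)*(c + 2)*(c^3 - 7*c^2 + 7*c + 15) = (c - 5)*(c - 4)*(c + 1)*(c + 2)*(c^2 - 2*c - 3) = (c - 5)*(c - 4)*(c - 3)*(c + 1)*(c + 2)*(c + 1)
(5) = (b - 3)*(b^2 + 7*b + 12) = (b - 3)*(b + 4)*(b + 3)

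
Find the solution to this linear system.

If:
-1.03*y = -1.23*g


Then:
g = 0.83739837398374*y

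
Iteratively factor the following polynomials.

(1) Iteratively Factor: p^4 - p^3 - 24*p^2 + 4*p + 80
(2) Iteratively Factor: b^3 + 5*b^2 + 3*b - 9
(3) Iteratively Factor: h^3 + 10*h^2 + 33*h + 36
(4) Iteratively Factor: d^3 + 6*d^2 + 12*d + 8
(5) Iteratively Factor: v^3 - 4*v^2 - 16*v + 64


(1) = (p - 5)*(p^3 + 4*p^2 - 4*p - 16) = (p - 5)*(p - 2)*(p^2 + 6*p + 8) = (p - 5)*(p - 2)*(p + 4)*(p + 2)
(2) = (b - 1)*(b^2 + 6*b + 9) = (b - 1)*(b + 3)*(b + 3)
(3) = (h + 3)*(h^2 + 7*h + 12) = (h + 3)^2*(h + 4)
(4) = (d + 2)*(d^2 + 4*d + 4) = (d + 2)^2*(d + 2)
(5) = (v - 4)*(v^2 - 16) = (v - 4)^2*(v + 4)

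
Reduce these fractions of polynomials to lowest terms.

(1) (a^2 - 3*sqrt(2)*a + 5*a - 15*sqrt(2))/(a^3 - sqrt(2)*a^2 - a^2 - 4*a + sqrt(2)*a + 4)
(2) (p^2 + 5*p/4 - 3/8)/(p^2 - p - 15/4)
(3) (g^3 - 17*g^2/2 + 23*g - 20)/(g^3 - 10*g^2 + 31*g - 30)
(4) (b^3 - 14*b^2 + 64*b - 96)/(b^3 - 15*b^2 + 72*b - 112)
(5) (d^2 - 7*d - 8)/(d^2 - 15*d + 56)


(1) = (a^2 + a*(5 - 3*sqrt(2)) - 15*sqrt(2))/(a^3 + a^2*(-sqrt(2) - 1) + a*(-4 + sqrt(2)) + 4)
(2) = (4*p - 1)/(4*p - 10)
(3) = (2*g^2 - 13*g + 20)/(2*g^2 - 16*g + 30)
(4) = (b - 6)/(b - 7)
(5) = (d + 1)/(d - 7)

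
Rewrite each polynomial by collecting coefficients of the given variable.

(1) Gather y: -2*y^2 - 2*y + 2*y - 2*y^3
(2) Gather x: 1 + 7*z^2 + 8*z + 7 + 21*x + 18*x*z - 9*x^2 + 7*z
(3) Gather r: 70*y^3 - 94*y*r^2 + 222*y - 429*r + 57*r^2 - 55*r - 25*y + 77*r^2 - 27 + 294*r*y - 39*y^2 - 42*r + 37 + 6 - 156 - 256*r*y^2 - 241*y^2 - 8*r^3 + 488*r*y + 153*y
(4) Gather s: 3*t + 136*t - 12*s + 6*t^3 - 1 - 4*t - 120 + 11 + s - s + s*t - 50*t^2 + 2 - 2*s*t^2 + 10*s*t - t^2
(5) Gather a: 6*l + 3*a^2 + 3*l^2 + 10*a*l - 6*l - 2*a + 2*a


(1) = -2*y^3 - 2*y^2
(2) = -9*x^2 + x*(18*z + 21) + 7*z^2 + 15*z + 8
(3) = -8*r^3 + r^2*(134 - 94*y) + r*(-256*y^2 + 782*y - 526) + 70*y^3 - 280*y^2 + 350*y - 140
(4) = s*(-2*t^2 + 11*t - 12) + 6*t^3 - 51*t^2 + 135*t - 108
(5) = 3*a^2 + 10*a*l + 3*l^2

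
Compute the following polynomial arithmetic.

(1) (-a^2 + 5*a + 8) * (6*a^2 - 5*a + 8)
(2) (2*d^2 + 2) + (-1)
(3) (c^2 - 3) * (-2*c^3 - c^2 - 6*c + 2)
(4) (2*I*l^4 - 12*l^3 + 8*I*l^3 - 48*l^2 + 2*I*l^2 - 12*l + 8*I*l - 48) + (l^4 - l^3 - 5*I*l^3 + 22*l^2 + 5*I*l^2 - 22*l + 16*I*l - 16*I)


(1) = -6*a^4 + 35*a^3 + 15*a^2 + 64
(2) = 2*d^2 + 1
(3) = -2*c^5 - c^4 + 5*c^2 + 18*c - 6
(4) = l^4 + 2*I*l^4 - 13*l^3 + 3*I*l^3 - 26*l^2 + 7*I*l^2 - 34*l + 24*I*l - 48 - 16*I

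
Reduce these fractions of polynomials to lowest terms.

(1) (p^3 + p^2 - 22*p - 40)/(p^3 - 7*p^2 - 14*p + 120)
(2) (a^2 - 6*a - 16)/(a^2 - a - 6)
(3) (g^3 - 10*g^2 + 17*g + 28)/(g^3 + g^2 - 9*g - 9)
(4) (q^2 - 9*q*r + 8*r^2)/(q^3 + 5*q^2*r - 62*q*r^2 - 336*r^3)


(1) = (p + 2)/(p - 6)
(2) = (a - 8)/(a - 3)
(3) = (g^2 - 11*g + 28)/(g^2 - 9)
(4) = (q - r)/(q^2 + 13*q*r + 42*r^2)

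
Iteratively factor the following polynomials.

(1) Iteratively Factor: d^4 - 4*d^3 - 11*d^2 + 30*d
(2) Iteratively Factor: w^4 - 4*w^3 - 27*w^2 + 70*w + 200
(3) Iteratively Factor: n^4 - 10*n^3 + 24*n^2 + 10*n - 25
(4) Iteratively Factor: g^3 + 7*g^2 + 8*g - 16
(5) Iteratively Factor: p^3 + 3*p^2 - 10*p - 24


(1) = (d + 3)*(d^3 - 7*d^2 + 10*d) = (d - 5)*(d + 3)*(d^2 - 2*d) = (d - 5)*(d - 2)*(d + 3)*(d)
(2) = (w + 4)*(w^3 - 8*w^2 + 5*w + 50) = (w - 5)*(w + 4)*(w^2 - 3*w - 10) = (w - 5)*(w + 2)*(w + 4)*(w - 5)
(3) = (n - 1)*(n^3 - 9*n^2 + 15*n + 25) = (n - 5)*(n - 1)*(n^2 - 4*n - 5) = (n - 5)*(n - 1)*(n + 1)*(n - 5)
(4) = (g - 1)*(g^2 + 8*g + 16) = (g - 1)*(g + 4)*(g + 4)
(5) = (p - 3)*(p^2 + 6*p + 8) = (p - 3)*(p + 2)*(p + 4)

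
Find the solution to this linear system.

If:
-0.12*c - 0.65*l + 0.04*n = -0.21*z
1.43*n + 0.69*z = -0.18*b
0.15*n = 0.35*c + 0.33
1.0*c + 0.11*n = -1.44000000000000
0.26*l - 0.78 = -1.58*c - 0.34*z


Then:
b = -18.39
c = -1.34
l = 2.36
n = -0.92
z = 6.71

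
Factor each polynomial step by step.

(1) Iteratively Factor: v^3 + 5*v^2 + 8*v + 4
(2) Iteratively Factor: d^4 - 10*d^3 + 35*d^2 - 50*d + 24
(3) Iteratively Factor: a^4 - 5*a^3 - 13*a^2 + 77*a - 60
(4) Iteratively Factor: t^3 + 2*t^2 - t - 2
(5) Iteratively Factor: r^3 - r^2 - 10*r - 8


(1) = (v + 1)*(v^2 + 4*v + 4) = (v + 1)*(v + 2)*(v + 2)
(2) = (d - 2)*(d^3 - 8*d^2 + 19*d - 12) = (d - 4)*(d - 2)*(d^2 - 4*d + 3) = (d - 4)*(d - 3)*(d - 2)*(d - 1)
(3) = (a - 3)*(a^3 - 2*a^2 - 19*a + 20) = (a - 5)*(a - 3)*(a^2 + 3*a - 4) = (a - 5)*(a - 3)*(a - 1)*(a + 4)
(4) = (t + 2)*(t^2 - 1) = (t + 1)*(t + 2)*(t - 1)
(5) = (r - 4)*(r^2 + 3*r + 2) = (r - 4)*(r + 1)*(r + 2)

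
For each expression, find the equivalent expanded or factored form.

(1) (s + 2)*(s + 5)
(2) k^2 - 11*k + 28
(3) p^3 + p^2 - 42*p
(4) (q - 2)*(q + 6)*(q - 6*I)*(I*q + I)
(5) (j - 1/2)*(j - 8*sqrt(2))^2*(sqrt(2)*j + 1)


(1) = s^2 + 7*s + 10
(2) = (k - 7)*(k - 4)
(3) = p*(p - 6)*(p + 7)
(4) = I*q^4 + 6*q^3 + 5*I*q^3 + 30*q^2 - 8*I*q^2 - 48*q - 12*I*q - 72
(5) = sqrt(2)*j^4 - 31*j^3 - sqrt(2)*j^3/2 + 31*j^2/2 + 112*sqrt(2)*j^2 - 56*sqrt(2)*j + 128*j - 64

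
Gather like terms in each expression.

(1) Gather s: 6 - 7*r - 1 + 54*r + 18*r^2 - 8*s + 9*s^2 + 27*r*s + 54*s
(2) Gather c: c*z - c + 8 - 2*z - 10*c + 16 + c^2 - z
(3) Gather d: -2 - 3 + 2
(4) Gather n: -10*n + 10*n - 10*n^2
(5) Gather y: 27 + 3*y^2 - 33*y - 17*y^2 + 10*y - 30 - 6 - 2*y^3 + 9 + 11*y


(1) = 18*r^2 + 47*r + 9*s^2 + s*(27*r + 46) + 5
(2) = c^2 + c*(z - 11) - 3*z + 24
(3) = -3
(4) = -10*n^2
(5) = -2*y^3 - 14*y^2 - 12*y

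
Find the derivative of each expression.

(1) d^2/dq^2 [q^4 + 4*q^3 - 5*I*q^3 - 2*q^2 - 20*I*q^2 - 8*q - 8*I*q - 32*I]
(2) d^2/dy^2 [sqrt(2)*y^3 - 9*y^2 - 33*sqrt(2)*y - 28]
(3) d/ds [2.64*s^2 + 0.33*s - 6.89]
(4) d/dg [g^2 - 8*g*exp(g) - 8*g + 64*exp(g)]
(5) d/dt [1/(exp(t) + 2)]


(1) = 12*q^2 + q*(24 - 30*I) - 4 - 40*I
(2) = 6*sqrt(2)*y - 18
(3) = 5.28*s + 0.33
(4) = -8*g*exp(g) + 2*g + 56*exp(g) - 8
(5) = -exp(t)/(exp(t) + 2)^2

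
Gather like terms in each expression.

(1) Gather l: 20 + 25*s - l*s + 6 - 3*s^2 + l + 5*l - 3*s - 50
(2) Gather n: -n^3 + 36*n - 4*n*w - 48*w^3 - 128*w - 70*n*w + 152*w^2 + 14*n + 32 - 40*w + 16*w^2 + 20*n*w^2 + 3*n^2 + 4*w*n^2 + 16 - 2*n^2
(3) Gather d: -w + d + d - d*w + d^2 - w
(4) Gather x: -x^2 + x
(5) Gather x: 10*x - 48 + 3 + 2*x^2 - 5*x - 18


(1) = l*(6 - s) - 3*s^2 + 22*s - 24
(2) = -n^3 + n^2*(4*w + 1) + n*(20*w^2 - 74*w + 50) - 48*w^3 + 168*w^2 - 168*w + 48
(3) = d^2 + d*(2 - w) - 2*w
(4) = -x^2 + x
(5) = 2*x^2 + 5*x - 63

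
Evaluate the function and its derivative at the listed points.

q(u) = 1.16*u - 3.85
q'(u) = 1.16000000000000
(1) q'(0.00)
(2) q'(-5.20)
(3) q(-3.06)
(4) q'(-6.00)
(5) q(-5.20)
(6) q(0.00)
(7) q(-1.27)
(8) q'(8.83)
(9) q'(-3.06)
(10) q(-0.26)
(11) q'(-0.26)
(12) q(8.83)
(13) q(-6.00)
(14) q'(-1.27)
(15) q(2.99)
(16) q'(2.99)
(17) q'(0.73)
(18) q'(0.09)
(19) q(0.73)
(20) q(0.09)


(1) = 1.16
(2) = 1.16
(3) = -7.40
(4) = 1.16
(5) = -9.88
(6) = -3.85
(7) = -5.32
(8) = 1.16
(9) = 1.16
(10) = -4.15
(11) = 1.16
(12) = 6.39
(13) = -10.81
(14) = 1.16
(15) = -0.38
(16) = 1.16
(17) = 1.16
(18) = 1.16
(19) = -3.00
(20) = -3.75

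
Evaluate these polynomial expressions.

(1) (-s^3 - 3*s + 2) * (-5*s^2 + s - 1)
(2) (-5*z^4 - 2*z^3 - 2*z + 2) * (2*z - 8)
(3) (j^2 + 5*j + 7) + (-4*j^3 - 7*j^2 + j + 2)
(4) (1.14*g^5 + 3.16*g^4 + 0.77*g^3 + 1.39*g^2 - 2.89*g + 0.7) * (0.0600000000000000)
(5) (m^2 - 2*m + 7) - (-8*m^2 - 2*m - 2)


(1) = 5*s^5 - s^4 + 16*s^3 - 13*s^2 + 5*s - 2
(2) = -10*z^5 + 36*z^4 + 16*z^3 - 4*z^2 + 20*z - 16
(3) = -4*j^3 - 6*j^2 + 6*j + 9
(4) = 0.0684*g^5 + 0.1896*g^4 + 0.0462*g^3 + 0.0834*g^2 - 0.1734*g + 0.042
(5) = 9*m^2 + 9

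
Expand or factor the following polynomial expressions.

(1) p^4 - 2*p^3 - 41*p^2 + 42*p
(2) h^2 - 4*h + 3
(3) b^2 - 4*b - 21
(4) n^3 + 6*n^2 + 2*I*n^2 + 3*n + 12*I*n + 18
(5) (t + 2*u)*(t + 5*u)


(1) = p*(p - 7)*(p - 1)*(p + 6)
(2) = (h - 3)*(h - 1)
(3) = (b - 7)*(b + 3)
(4) = (n + 6)*(n - I)*(n + 3*I)
(5) = t^2 + 7*t*u + 10*u^2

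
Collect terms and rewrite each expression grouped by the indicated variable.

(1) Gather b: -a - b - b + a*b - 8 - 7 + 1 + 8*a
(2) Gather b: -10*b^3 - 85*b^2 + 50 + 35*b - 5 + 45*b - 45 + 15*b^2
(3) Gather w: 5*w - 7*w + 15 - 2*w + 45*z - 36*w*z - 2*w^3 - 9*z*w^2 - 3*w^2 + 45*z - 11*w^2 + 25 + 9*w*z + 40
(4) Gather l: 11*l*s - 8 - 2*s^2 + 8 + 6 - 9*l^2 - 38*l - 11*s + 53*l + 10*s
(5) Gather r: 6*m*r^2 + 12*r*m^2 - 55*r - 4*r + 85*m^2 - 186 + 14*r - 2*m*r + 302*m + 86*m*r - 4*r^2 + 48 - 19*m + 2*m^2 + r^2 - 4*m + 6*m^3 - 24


(1) = 7*a + b*(a - 2) - 14
(2) = -10*b^3 - 70*b^2 + 80*b
(3) = -2*w^3 + w^2*(-9*z - 14) + w*(-27*z - 4) + 90*z + 80
(4) = -9*l^2 + l*(11*s + 15) - 2*s^2 - s + 6
(5) = 6*m^3 + 87*m^2 + 279*m + r^2*(6*m - 3) + r*(12*m^2 + 84*m - 45) - 162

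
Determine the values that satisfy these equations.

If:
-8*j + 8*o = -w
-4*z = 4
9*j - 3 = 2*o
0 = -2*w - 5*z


Then:
j = 19/56
o = 3/112
w = 5/2
z = -1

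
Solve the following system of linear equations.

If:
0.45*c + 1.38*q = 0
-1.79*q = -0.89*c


Then:
c = 0.00
q = 0.00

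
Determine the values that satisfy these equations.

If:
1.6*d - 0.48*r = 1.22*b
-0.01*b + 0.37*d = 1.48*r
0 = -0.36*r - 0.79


Then:
b = -11.04
d = -9.08
r = -2.19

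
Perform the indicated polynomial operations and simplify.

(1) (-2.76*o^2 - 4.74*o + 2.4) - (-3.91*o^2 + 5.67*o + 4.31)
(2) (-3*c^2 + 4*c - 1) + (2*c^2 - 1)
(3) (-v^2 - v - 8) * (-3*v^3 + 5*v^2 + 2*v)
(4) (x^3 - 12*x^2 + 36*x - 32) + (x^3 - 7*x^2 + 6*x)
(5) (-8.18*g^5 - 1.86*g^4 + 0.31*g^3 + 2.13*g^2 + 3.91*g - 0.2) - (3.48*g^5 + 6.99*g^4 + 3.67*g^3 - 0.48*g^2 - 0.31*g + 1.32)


(1) = 1.15*o^2 - 10.41*o - 1.91
(2) = -c^2 + 4*c - 2
(3) = 3*v^5 - 2*v^4 + 17*v^3 - 42*v^2 - 16*v
(4) = 2*x^3 - 19*x^2 + 42*x - 32
(5) = -11.66*g^5 - 8.85*g^4 - 3.36*g^3 + 2.61*g^2 + 4.22*g - 1.52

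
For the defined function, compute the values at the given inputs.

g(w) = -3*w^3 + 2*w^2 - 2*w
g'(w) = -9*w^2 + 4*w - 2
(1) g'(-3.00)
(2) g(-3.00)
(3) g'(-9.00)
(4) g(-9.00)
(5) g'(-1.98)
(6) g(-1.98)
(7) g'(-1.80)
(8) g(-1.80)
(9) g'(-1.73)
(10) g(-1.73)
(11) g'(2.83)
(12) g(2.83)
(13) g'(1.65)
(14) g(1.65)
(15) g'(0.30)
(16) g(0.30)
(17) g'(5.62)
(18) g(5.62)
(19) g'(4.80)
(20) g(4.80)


(1) = -95.00
(2) = 105.00
(3) = -767.00
(4) = 2367.00
(5) = -45.20
(6) = 35.09
(7) = -38.36
(8) = 27.58
(9) = -35.86
(10) = 24.98
(11) = -62.76
(12) = -57.64
(13) = -19.90
(14) = -11.33
(15) = -1.61
(16) = -0.50
(17) = -263.78
(18) = -480.58
(19) = -190.16
(20) = -295.30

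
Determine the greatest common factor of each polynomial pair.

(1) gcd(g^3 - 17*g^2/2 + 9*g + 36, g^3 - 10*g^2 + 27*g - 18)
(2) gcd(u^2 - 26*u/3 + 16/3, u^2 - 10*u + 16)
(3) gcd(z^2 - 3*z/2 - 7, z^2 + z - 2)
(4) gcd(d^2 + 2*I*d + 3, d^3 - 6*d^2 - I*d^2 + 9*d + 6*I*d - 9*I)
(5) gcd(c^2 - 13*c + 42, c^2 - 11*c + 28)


(1) = gcd((g - 6)*(g - 4)*(g + 3/2), (g - 6)*(g - 3)*(g - 1)) = g - 6
(2) = gcd((u - 8)*(u - 2/3), (u - 8)*(u - 2)) = u - 8
(3) = gcd((z - 7/2)*(z + 2), (z - 1)*(z + 2)) = z + 2
(4) = d - I
(5) = c - 7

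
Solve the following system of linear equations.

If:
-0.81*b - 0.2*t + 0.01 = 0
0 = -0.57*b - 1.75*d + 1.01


Then:
b = 0.0123456790123457 - 0.246913580246914*t
d = 0.0804232804232804*t + 0.573121693121693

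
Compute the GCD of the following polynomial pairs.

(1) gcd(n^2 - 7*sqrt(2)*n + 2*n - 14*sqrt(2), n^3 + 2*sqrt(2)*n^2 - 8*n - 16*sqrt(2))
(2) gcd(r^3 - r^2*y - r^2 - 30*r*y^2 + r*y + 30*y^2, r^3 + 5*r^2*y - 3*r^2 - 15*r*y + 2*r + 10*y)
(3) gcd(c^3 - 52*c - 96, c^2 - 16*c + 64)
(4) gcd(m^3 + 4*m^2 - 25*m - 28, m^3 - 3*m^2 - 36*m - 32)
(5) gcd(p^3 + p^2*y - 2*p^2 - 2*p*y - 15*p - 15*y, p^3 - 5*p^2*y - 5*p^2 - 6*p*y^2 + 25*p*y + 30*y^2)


(1) = 1
(2) = gcd((r - 1)*(r - 6*y)*(r + 5*y), (r - 2)*(r - 1)*(r + 5*y)) = r^2 + 5*r*y - r - 5*y
(3) = c - 8
(4) = gcd((m - 4)*(m + 1)*(m + 7), (m - 8)*(m + 1)*(m + 4)) = m + 1
(5) = p^2 + p*y - 5*p - 5*y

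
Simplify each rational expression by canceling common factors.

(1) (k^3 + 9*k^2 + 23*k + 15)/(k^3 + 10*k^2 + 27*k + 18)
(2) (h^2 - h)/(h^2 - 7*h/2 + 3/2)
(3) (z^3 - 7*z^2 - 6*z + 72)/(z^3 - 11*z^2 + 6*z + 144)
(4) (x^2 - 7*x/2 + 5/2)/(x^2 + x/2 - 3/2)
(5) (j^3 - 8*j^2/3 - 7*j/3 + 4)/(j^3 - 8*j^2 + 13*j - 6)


(1) = (k + 5)/(k + 6)
(2) = (2*h^2 - 2*h)/(2*h^2 - 7*h + 3)
(3) = (z - 4)/(z - 8)
(4) = (2*x - 5)/(2*x + 3)
(5) = (3*j^2 - 5*j - 12)/(3*j^2 - 21*j + 18)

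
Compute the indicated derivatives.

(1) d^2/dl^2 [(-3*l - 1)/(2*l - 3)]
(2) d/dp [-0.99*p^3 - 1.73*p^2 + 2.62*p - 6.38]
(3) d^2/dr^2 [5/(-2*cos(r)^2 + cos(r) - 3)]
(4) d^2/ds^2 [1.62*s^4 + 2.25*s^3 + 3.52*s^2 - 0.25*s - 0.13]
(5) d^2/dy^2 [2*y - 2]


(1) = -44/(2*l - 3)^3
(2) = -2.97*p^2 - 3.46*p + 2.62
(3) = 5*(-16*sin(r)^4 - 15*sin(r)^2 - 21*cos(r)/2 + 3*cos(3*r)/2 + 21)/(2*sin(r)^2 + cos(r) - 5)^3
(4) = 19.44*s^2 + 13.5*s + 7.04
(5) = 0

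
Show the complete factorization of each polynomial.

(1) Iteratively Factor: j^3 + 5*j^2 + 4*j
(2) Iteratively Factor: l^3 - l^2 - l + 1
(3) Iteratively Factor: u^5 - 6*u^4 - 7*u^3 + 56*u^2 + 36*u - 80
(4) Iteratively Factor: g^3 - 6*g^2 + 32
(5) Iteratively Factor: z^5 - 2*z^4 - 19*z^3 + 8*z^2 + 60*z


(1) = (j)*(j^2 + 5*j + 4) = j*(j + 4)*(j + 1)
(2) = (l - 1)*(l^2 - 1) = (l - 1)^2*(l + 1)
(3) = (u - 1)*(u^4 - 5*u^3 - 12*u^2 + 44*u + 80) = (u - 5)*(u - 1)*(u^3 - 12*u - 16) = (u - 5)*(u - 1)*(u + 2)*(u^2 - 2*u - 8) = (u - 5)*(u - 4)*(u - 1)*(u + 2)*(u + 2)
(4) = (g + 2)*(g^2 - 8*g + 16) = (g - 4)*(g + 2)*(g - 4)
(5) = (z + 3)*(z^4 - 5*z^3 - 4*z^2 + 20*z) = (z - 2)*(z + 3)*(z^3 - 3*z^2 - 10*z) = (z - 5)*(z - 2)*(z + 3)*(z^2 + 2*z) = z*(z - 5)*(z - 2)*(z + 3)*(z + 2)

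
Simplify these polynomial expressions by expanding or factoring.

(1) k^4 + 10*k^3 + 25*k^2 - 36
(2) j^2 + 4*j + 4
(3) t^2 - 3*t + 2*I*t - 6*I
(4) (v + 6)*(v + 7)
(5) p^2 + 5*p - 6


(1) = (k - 1)*(k + 2)*(k + 3)*(k + 6)
(2) = (j + 2)^2
(3) = (t - 3)*(t + 2*I)
(4) = v^2 + 13*v + 42
(5) = (p - 1)*(p + 6)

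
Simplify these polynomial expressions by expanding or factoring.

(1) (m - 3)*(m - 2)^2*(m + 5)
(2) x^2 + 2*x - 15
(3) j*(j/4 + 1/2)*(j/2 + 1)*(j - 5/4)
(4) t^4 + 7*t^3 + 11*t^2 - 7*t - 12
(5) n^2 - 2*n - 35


(1) = m^4 - 2*m^3 - 19*m^2 + 68*m - 60
(2) = (x - 3)*(x + 5)
(3) = j^4/8 + 11*j^3/32 - j^2/8 - 5*j/8
(4) = (t - 1)*(t + 1)*(t + 3)*(t + 4)
(5) = (n - 7)*(n + 5)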